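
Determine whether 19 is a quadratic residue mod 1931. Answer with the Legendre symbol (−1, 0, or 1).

1

Reciprocity: 19 ≡ 3 and 1931 ≡ 3 (mod 4), so (19/1931) = −(1931/19).
Reduce top mod 19: now compute (12/19).
Pull out 2^2: since 19 ≡ 3 (mod 8), (2/19) = -1, so (2/19)^2 = +1.
Reciprocity: 3 ≡ 3 and 19 ≡ 3 (mod 4), so (3/19) = −(19/3).
Reduce top mod 3: now compute (1/3).
Reached (1/3) = 1. Collecting the sign flips along the way, the symbol is +1.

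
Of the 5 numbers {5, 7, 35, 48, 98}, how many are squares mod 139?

(5/139) = +1 → QR.
(7/139) = +1 → QR.
(35/139) = +1 → QR.
(48/139) = -1 → non-residue.
(98/139) = -1 → non-residue.
Total quadratic residues among the 5: 3.

3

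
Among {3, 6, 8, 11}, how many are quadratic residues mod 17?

1

(3/17) = -1 → non-residue.
(6/17) = -1 → non-residue.
(8/17) = +1 → QR.
(11/17) = -1 → non-residue.
Total quadratic residues among the 4: 1.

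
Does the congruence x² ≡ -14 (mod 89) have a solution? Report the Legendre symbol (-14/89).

Euler's criterion: (-14/89) ≡ 75^44 (mod 89).
75^2 ≡ 18 (mod 89)
75^4 ≡ 57 (mod 89)
75^8 ≡ 45 (mod 89)
75^16 ≡ 67 (mod 89)
75^32 ≡ 39 (mod 89)
75^44 = 75^(32+8+4) ≡ 88 (mod 89).
Result is 88 ≡ −1, so (-14/89) = −1.

-1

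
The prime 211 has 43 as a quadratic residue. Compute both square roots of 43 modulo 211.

26, 185

Since 211 ≡ 3 (mod 4), a square root of 43 is 43^((211+1)/4) = 43^53 mod 211.
Repeated squaring: 43^2≡161, 43^4≡179, 43^8≡180, 43^16≡117, 43^32≡185 (mod 211).
43^53 = 43^(32+16+4+1) ≡ 185 (mod 211).
Check: 185² = 34225 ≡ 43 (mod 211). The two roots are 26 and 185.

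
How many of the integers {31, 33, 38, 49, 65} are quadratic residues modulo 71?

(31/71) = -1 → non-residue.
(33/71) = -1 → non-residue.
(38/71) = +1 → QR.
(49/71) = +1 → QR.
(65/71) = -1 → non-residue.
Total quadratic residues among the 5: 2.

2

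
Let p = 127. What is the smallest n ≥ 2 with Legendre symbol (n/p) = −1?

(2/127) = +1, so 2 is a residue.
(3/127) = −1, so 3 is the smallest positive non-residue mod 127.

3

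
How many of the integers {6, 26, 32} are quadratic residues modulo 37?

1

(6/37) = -1 → non-residue.
(26/37) = +1 → QR.
(32/37) = -1 → non-residue.
Total quadratic residues among the 3: 1.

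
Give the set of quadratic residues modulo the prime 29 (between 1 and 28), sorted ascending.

1, 4, 5, 6, 7, 9, 13, 16, 20, 22, 23, 24, 25, 28

Square k = 1,…,14 (k and 29−k give the same square):
1²=1, 2²=4, 3²=9, 4²=16, 5²=25, 6²≡7, 7²≡20, 8²≡6, 9²≡23, 10²≡13, 11²≡5, 12²≡28, 13²≡24, 14²≡22 (mod 29).
So the quadratic residues mod 29 are {1, 4, 5, 6, 7, 9, 13, 16, 20, 22, 23, 24, 25, 28}.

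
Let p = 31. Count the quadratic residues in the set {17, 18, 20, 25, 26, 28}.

(17/31) = -1 → non-residue.
(18/31) = +1 → QR.
(20/31) = +1 → QR.
(25/31) = +1 → QR.
(26/31) = -1 → non-residue.
(28/31) = +1 → QR.
Total quadratic residues among the 6: 4.

4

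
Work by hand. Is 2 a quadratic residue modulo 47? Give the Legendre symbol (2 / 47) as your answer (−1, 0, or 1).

1

Euler's criterion: (2/47) ≡ 2^23 (mod 47).
2^2 ≡ 4 (mod 47)
2^4 ≡ 16 (mod 47)
2^8 ≡ 21 (mod 47)
2^16 ≡ 18 (mod 47)
2^23 = 2^(16+4+2+1) ≡ 1 (mod 47).
Result is 1, so (2/47) = 1.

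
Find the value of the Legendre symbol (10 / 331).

Pull out 2: since 331 ≡ 3 (mod 8), (2/331) = -1.
Reciprocity: 5 ≡ 1 and 331 ≡ 3 (mod 4), so (5/331) = +(331/5).
Reduce top mod 5: now compute (1/5).
Reached (1/5) = 1. Collecting the sign flips along the way, the symbol is -1.

-1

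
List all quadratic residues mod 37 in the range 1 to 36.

Square k = 1,…,18 (k and 37−k give the same square):
1²=1, 2²=4, 3²=9, 4²=16, 5²=25, 6²=36, 7²≡12, 8²≡27, 9²≡7, 10²≡26, 11²≡10, 12²≡33, 13²≡21, 14²≡11, 15²≡3, 16²≡34, 17²≡30, 18²≡28 (mod 37).
So the quadratic residues mod 37 are {1, 3, 4, 7, 9, 10, 11, 12, 16, 21, 25, 26, 27, 28, 30, 33, 34, 36}.

1 3 4 7 9 10 11 12 16 21 25 26 27 28 30 33 34 36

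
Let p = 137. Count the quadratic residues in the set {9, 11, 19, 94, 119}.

4

(9/137) = +1 → QR.
(11/137) = +1 → QR.
(19/137) = +1 → QR.
(94/137) = -1 → non-residue.
(119/137) = +1 → QR.
Total quadratic residues among the 5: 4.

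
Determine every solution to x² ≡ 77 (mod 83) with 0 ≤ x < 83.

34, 49

Since 83 ≡ 3 (mod 4), a square root of 77 is 77^((83+1)/4) = 77^21 mod 83.
Repeated squaring: 77^2≡36, 77^4≡51, 77^8≡28, 77^16≡37 (mod 83).
77^21 = 77^(16+4+1) ≡ 49 (mod 83).
Check: 49² = 2401 ≡ 77 (mod 83). The two roots are 34 and 49.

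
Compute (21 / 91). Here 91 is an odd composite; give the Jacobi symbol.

0

Reciprocity: 21 ≡ 1 and 91 ≡ 3 (mod 4), so (21/91) = +(91/21).
Reduce top mod 21: now compute (7/21).
Reciprocity: 7 ≡ 3 and 21 ≡ 1 (mod 4), so (7/21) = +(21/7).
Reduce top mod 7: now compute (0/7).
Top reduces to 0: gcd > 1, so the symbol is 0.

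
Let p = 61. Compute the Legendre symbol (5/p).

Reciprocity: 5 ≡ 1 and 61 ≡ 1 (mod 4), so (5/61) = +(61/5).
Reduce top mod 5: now compute (1/5).
Reached (1/5) = 1. Collecting the sign flips along the way, the symbol is +1.

1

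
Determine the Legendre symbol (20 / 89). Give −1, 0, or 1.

Euler's criterion: (20/89) ≡ 20^44 (mod 89).
20^2 ≡ 44 (mod 89)
20^4 ≡ 67 (mod 89)
20^8 ≡ 39 (mod 89)
20^16 ≡ 8 (mod 89)
20^32 ≡ 64 (mod 89)
20^44 = 20^(32+8+4) ≡ 1 (mod 89).
Result is 1, so (20/89) = 1.

1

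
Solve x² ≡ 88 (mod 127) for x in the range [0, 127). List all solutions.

Since 127 ≡ 3 (mod 4), a square root of 88 is 88^((127+1)/4) = 88^32 mod 127.
Repeated squaring: 88^2≡124, 88^4≡9, 88^8≡81, 88^16≡84, 88^32≡71 (mod 127).
88^32 = 88^(32) ≡ 71 (mod 127).
Check: 71² = 5041 ≡ 88 (mod 127). The two roots are 56 and 71.

56, 71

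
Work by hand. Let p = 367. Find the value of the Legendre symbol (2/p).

1

Pull out 2: since 367 ≡ 7 (mod 8), (2/367) = +1.
Reached (1/367) = 1. Collecting the sign flips along the way, the symbol is +1.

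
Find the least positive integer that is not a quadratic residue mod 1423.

(2/1423) = +1, so 2 is a residue.
(3/1423) = −1, so 3 is the smallest positive non-residue mod 1423.

3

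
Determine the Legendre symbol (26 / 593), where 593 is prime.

Pull out 2: since 593 ≡ 1 (mod 8), (2/593) = +1.
Reciprocity: 13 ≡ 1 and 593 ≡ 1 (mod 4), so (13/593) = +(593/13).
Reduce top mod 13: now compute (8/13).
Pull out 2^3: since 13 ≡ 5 (mod 8), (2/13) = -1, so (2/13)^3 = -1.
Reached (1/13) = 1. Collecting the sign flips along the way, the symbol is -1.

-1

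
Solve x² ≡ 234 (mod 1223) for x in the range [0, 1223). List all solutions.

Since 1223 ≡ 3 (mod 4), a square root of 234 is 234^((1223+1)/4) = 234^306 mod 1223.
Repeated squaring: 234^2≡944, 234^4≡792, 234^8≡1088, 234^16≡1103, 234^32≡947, 234^64≡350, 234^128≡200, 234^256≡864 (mod 1223).
234^306 = 234^(256+32+16+2) ≡ 1078 (mod 1223).
Check: 1078² = 1162084 ≡ 234 (mod 1223). The two roots are 145 and 1078.

145, 1078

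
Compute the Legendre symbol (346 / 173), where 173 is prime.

First reduce: 346 ≡ 0 (mod 173).
Top reduces to 0: gcd > 1, so the symbol is 0.

0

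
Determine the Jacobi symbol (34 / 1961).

Pull out 2: since 1961 ≡ 1 (mod 8), (2/1961) = +1.
Reciprocity: 17 ≡ 1 and 1961 ≡ 1 (mod 4), so (17/1961) = +(1961/17).
Reduce top mod 17: now compute (6/17).
Pull out 2: since 17 ≡ 1 (mod 8), (2/17) = +1.
Reciprocity: 3 ≡ 3 and 17 ≡ 1 (mod 4), so (3/17) = +(17/3).
Reduce top mod 3: now compute (2/3).
Pull out 2: since 3 ≡ 3 (mod 8), (2/3) = -1.
Reached (1/3) = 1. Collecting the sign flips along the way, the symbol is -1.

-1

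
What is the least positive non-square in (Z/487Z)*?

(2/487) = +1, so 2 is a residue.
(3/487) = −1, so 3 is the smallest positive non-residue mod 487.

3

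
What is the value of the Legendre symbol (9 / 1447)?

Reciprocity: 9 ≡ 1 and 1447 ≡ 3 (mod 4), so (9/1447) = +(1447/9).
Reduce top mod 9: now compute (7/9).
Reciprocity: 7 ≡ 3 and 9 ≡ 1 (mod 4), so (7/9) = +(9/7).
Reduce top mod 7: now compute (2/7).
Pull out 2: since 7 ≡ 7 (mod 8), (2/7) = +1.
Reached (1/7) = 1. Collecting the sign flips along the way, the symbol is +1.

1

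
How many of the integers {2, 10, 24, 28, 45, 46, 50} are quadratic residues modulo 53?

4

(2/53) = -1 → non-residue.
(10/53) = +1 → QR.
(24/53) = +1 → QR.
(28/53) = +1 → QR.
(45/53) = -1 → non-residue.
(46/53) = +1 → QR.
(50/53) = -1 → non-residue.
Total quadratic residues among the 7: 4.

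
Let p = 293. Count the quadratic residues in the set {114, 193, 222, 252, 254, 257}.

(114/293) = -1 → non-residue.
(193/293) = +1 → QR.
(222/293) = +1 → QR.
(252/293) = -1 → non-residue.
(254/293) = +1 → QR.
(257/293) = +1 → QR.
Total quadratic residues among the 6: 4.

4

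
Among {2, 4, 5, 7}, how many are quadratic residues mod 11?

(2/11) = -1 → non-residue.
(4/11) = +1 → QR.
(5/11) = +1 → QR.
(7/11) = -1 → non-residue.
Total quadratic residues among the 4: 2.

2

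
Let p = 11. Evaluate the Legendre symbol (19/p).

-1

Euler's criterion: (19/11) ≡ 8^5 (mod 11).
8^2 ≡ 9 (mod 11)
8^4 ≡ 4 (mod 11)
8^5 = 8^(4+1) ≡ 10 (mod 11).
Result is 10 ≡ −1, so (19/11) = −1.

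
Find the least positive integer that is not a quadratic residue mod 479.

(2/479) = +1, so 2 is a residue.
(3/479) = +1, so 3 is a residue.
(4/479) = +1, so 4 is a residue.
(5/479) = +1, so 5 is a residue.
(6/479) = +1, so 6 is a residue.
(7/479) = +1, so 7 is a residue.
(8/479) = +1, so 8 is a residue.
(9/479) = +1, so 9 is a residue.
(10/479) = +1, so 10 is a residue.
(11/479) = +1, so 11 is a residue.
(12/479) = +1, so 12 is a residue.
(13/479) = −1, so 13 is the smallest positive non-residue mod 479.

13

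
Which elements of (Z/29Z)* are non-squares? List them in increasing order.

2, 3, 8, 10, 11, 12, 14, 15, 17, 18, 19, 21, 26, 27

Square k = 1,…,14 (k and 29−k give the same square):
1²=1, 2²=4, 3²=9, 4²=16, 5²=25, 6²≡7, 7²≡20, 8²≡6, 9²≡23, 10²≡13, 11²≡5, 12²≡28, 13²≡24, 14²≡22 (mod 29).
The residues are {1, 4, 5, 6, 7, 9, 13, 16, 20, 22, 23, 24, 25, 28}; the non-residues are the remaining 14 nonzero classes.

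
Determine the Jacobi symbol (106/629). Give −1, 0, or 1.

-1

Pull out 2: since 629 ≡ 5 (mod 8), (2/629) = -1.
Reciprocity: 53 ≡ 1 and 629 ≡ 1 (mod 4), so (53/629) = +(629/53).
Reduce top mod 53: now compute (46/53).
Pull out 2: since 53 ≡ 5 (mod 8), (2/53) = -1.
Reciprocity: 23 ≡ 3 and 53 ≡ 1 (mod 4), so (23/53) = +(53/23).
Reduce top mod 23: now compute (7/23).
Reciprocity: 7 ≡ 3 and 23 ≡ 3 (mod 4), so (7/23) = −(23/7).
Reduce top mod 7: now compute (2/7).
Pull out 2: since 7 ≡ 7 (mod 8), (2/7) = +1.
Reached (1/7) = 1. Collecting the sign flips along the way, the symbol is -1.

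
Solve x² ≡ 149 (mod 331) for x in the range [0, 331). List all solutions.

Since 331 ≡ 3 (mod 4), a square root of 149 is 149^((331+1)/4) = 149^83 mod 331.
Repeated squaring: 149^2≡24, 149^4≡245, 149^8≡114, 149^16≡87, 149^32≡287, 149^64≡281 (mod 331).
149^83 = 149^(64+16+2+1) ≡ 76 (mod 331).
Check: 76² = 5776 ≡ 149 (mod 331). The two roots are 76 and 255.

76, 255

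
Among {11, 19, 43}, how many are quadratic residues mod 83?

(11/83) = +1 → QR.
(19/83) = -1 → non-residue.
(43/83) = -1 → non-residue.
Total quadratic residues among the 3: 1.

1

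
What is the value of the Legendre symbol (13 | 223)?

-1

Reciprocity: 13 ≡ 1 and 223 ≡ 3 (mod 4), so (13/223) = +(223/13).
Reduce top mod 13: now compute (2/13).
Pull out 2: since 13 ≡ 5 (mod 8), (2/13) = -1.
Reached (1/13) = 1. Collecting the sign flips along the way, the symbol is -1.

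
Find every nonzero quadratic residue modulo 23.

1 2 3 4 6 8 9 12 13 16 18

Square k = 1,…,11 (k and 23−k give the same square):
1²=1, 2²=4, 3²=9, 4²=16, 5²≡2, 6²≡13, 7²≡3, 8²≡18, 9²≡12, 10²≡8, 11²≡6 (mod 23).
So the quadratic residues mod 23 are {1, 2, 3, 4, 6, 8, 9, 12, 13, 16, 18}.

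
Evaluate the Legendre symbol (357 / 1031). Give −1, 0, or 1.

Reciprocity: 357 ≡ 1 and 1031 ≡ 3 (mod 4), so (357/1031) = +(1031/357).
Reduce top mod 357: now compute (317/357).
Reciprocity: 317 ≡ 1 and 357 ≡ 1 (mod 4), so (317/357) = +(357/317).
Reduce top mod 317: now compute (40/317).
Pull out 2^3: since 317 ≡ 5 (mod 8), (2/317) = -1, so (2/317)^3 = -1.
Reciprocity: 5 ≡ 1 and 317 ≡ 1 (mod 4), so (5/317) = +(317/5).
Reduce top mod 5: now compute (2/5).
Pull out 2: since 5 ≡ 5 (mod 8), (2/5) = -1.
Reached (1/5) = 1. Collecting the sign flips along the way, the symbol is +1.

1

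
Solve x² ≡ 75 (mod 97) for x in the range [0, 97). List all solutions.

47, 50

97 ≡ 1 (mod 4), so we find a root by search.
Trying successive values, 47² = 2209 ≡ 75 (mod 97). The other root is 97 − 47 = 50.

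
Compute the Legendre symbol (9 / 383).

1

Reciprocity: 9 ≡ 1 and 383 ≡ 3 (mod 4), so (9/383) = +(383/9).
Reduce top mod 9: now compute (5/9).
Reciprocity: 5 ≡ 1 and 9 ≡ 1 (mod 4), so (5/9) = +(9/5).
Reduce top mod 5: now compute (4/5).
Pull out 2^2: since 5 ≡ 5 (mod 8), (2/5) = -1, so (2/5)^2 = +1.
Reached (1/5) = 1. Collecting the sign flips along the way, the symbol is +1.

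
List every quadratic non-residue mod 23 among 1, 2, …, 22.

5,7,10,11,14,15,17,19,20,21,22

Square k = 1,…,11 (k and 23−k give the same square):
1²=1, 2²=4, 3²=9, 4²=16, 5²≡2, 6²≡13, 7²≡3, 8²≡18, 9²≡12, 10²≡8, 11²≡6 (mod 23).
The residues are {1, 2, 3, 4, 6, 8, 9, 12, 13, 16, 18}; the non-residues are the remaining 11 nonzero classes.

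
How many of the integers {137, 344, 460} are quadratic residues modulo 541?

2

(137/541) = +1 → QR.
(344/541) = -1 → non-residue.
(460/541) = +1 → QR.
Total quadratic residues among the 3: 2.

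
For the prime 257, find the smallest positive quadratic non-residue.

(2/257) = +1, so 2 is a residue.
(3/257) = −1, so 3 is the smallest positive non-residue mod 257.

3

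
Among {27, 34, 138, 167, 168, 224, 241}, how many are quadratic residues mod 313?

(27/313) = +1 → QR.
(34/313) = -1 → non-residue.
(138/313) = -1 → non-residue.
(167/313) = -1 → non-residue.
(168/313) = -1 → non-residue.
(224/313) = -1 → non-residue.
(241/313) = +1 → QR.
Total quadratic residues among the 7: 2.

2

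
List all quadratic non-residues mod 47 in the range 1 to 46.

5, 10, 11, 13, 15, 19, 20, 22, 23, 26, 29, 30, 31, 33, 35, 38, 39, 40, 41, 43, 44, 45, 46

Square k = 1,…,23 (k and 47−k give the same square):
1²=1, 2²=4, 3²=9, 4²=16, 5²=25, 6²=36, 7²≡2, 8²≡17, 9²≡34, 10²≡6, 11²≡27, 12²≡3, 13²≡28, 14²≡8, 15²≡37, 16²≡21, 17²≡7, 18²≡42, 19²≡32, 20²≡24, 21²≡18, 22²≡14, 23²≡12 (mod 47).
The residues are {1, 2, 3, 4, 6, 7, 8, 9, 12, 14, 16, 17, 18, 21, 24, 25, 27, 28, 32, 34, 36, 37, 42}; the non-residues are the remaining 23 nonzero classes.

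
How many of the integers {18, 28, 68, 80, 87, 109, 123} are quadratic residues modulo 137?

(18/137) = +1 → QR.
(28/137) = +1 → QR.
(68/137) = +1 → QR.
(80/137) = -1 → non-residue.
(87/137) = +1 → QR.
(109/137) = +1 → QR.
(123/137) = +1 → QR.
Total quadratic residues among the 7: 6.

6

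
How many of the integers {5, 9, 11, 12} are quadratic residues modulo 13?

(5/13) = -1 → non-residue.
(9/13) = +1 → QR.
(11/13) = -1 → non-residue.
(12/13) = +1 → QR.
Total quadratic residues among the 4: 2.

2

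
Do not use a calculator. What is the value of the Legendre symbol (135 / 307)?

Reciprocity: 135 ≡ 3 and 307 ≡ 3 (mod 4), so (135/307) = −(307/135).
Reduce top mod 135: now compute (37/135).
Reciprocity: 37 ≡ 1 and 135 ≡ 3 (mod 4), so (37/135) = +(135/37).
Reduce top mod 37: now compute (24/37).
Pull out 2^3: since 37 ≡ 5 (mod 8), (2/37) = -1, so (2/37)^3 = -1.
Reciprocity: 3 ≡ 3 and 37 ≡ 1 (mod 4), so (3/37) = +(37/3).
Reduce top mod 3: now compute (1/3).
Reached (1/3) = 1. Collecting the sign flips along the way, the symbol is +1.

1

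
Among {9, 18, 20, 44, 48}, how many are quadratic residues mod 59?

3

(9/59) = +1 → QR.
(18/59) = -1 → non-residue.
(20/59) = +1 → QR.
(44/59) = -1 → non-residue.
(48/59) = +1 → QR.
Total quadratic residues among the 5: 3.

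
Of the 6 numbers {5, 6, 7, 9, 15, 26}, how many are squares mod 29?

4

(5/29) = +1 → QR.
(6/29) = +1 → QR.
(7/29) = +1 → QR.
(9/29) = +1 → QR.
(15/29) = -1 → non-residue.
(26/29) = -1 → non-residue.
Total quadratic residues among the 6: 4.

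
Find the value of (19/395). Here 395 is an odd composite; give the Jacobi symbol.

1

Reciprocity: 19 ≡ 3 and 395 ≡ 3 (mod 4), so (19/395) = −(395/19).
Reduce top mod 19: now compute (15/19).
Reciprocity: 15 ≡ 3 and 19 ≡ 3 (mod 4), so (15/19) = −(19/15).
Reduce top mod 15: now compute (4/15).
Pull out 2^2: since 15 ≡ 7 (mod 8), (2/15) = +1, so (2/15)^2 = +1.
Reached (1/15) = 1. Collecting the sign flips along the way, the symbol is +1.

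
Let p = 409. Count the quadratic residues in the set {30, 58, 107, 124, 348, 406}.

(30/409) = +1 → QR.
(58/409) = -1 → non-residue.
(107/409) = -1 → non-residue.
(124/409) = -1 → non-residue.
(348/409) = -1 → non-residue.
(406/409) = +1 → QR.
Total quadratic residues among the 6: 2.

2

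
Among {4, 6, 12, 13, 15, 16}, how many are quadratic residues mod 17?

4

(4/17) = +1 → QR.
(6/17) = -1 → non-residue.
(12/17) = -1 → non-residue.
(13/17) = +1 → QR.
(15/17) = +1 → QR.
(16/17) = +1 → QR.
Total quadratic residues among the 6: 4.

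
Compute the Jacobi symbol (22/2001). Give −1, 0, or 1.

-1

Pull out 2: since 2001 ≡ 1 (mod 8), (2/2001) = +1.
Reciprocity: 11 ≡ 3 and 2001 ≡ 1 (mod 4), so (11/2001) = +(2001/11).
Reduce top mod 11: now compute (10/11).
Pull out 2: since 11 ≡ 3 (mod 8), (2/11) = -1.
Reciprocity: 5 ≡ 1 and 11 ≡ 3 (mod 4), so (5/11) = +(11/5).
Reduce top mod 5: now compute (1/5).
Reached (1/5) = 1. Collecting the sign flips along the way, the symbol is -1.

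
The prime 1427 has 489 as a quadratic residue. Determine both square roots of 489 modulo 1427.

702, 725

Since 1427 ≡ 3 (mod 4), a square root of 489 is 489^((1427+1)/4) = 489^357 mod 1427.
Repeated squaring: 489^2≡812, 489^4≡70, 489^8≡619, 489^16≡725, 489^32≡489, 489^64≡812, 489^128≡70, 489^256≡619 (mod 1427).
489^357 = 489^(256+64+32+4+1) ≡ 725 (mod 1427).
Check: 725² = 525625 ≡ 489 (mod 1427). The two roots are 702 and 725.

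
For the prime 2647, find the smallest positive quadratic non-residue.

3

(2/2647) = +1, so 2 is a residue.
(3/2647) = −1, so 3 is the smallest positive non-residue mod 2647.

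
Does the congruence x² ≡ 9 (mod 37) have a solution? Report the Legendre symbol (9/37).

1

Reciprocity: 9 ≡ 1 and 37 ≡ 1 (mod 4), so (9/37) = +(37/9).
Reduce top mod 9: now compute (1/9).
Reached (1/9) = 1. Collecting the sign flips along the way, the symbol is +1.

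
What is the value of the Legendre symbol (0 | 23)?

0

Top reduces to 0: gcd > 1, so the symbol is 0.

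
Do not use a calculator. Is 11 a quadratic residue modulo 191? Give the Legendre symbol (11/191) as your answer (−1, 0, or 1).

-1

Reciprocity: 11 ≡ 3 and 191 ≡ 3 (mod 4), so (11/191) = −(191/11).
Reduce top mod 11: now compute (4/11).
Pull out 2^2: since 11 ≡ 3 (mod 8), (2/11) = -1, so (2/11)^2 = +1.
Reached (1/11) = 1. Collecting the sign flips along the way, the symbol is -1.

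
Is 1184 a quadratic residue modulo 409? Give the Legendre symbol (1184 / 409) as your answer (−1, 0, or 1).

Euler's criterion: (1184/409) ≡ 366^204 (mod 409).
366^2 ≡ 213 (mod 409)
366^4 ≡ 379 (mod 409)
366^8 ≡ 82 (mod 409)
366^16 ≡ 180 (mod 409)
366^32 ≡ 89 (mod 409)
366^64 ≡ 150 (mod 409)
366^128 ≡ 5 (mod 409)
366^204 = 366^(128+64+8+4) ≡ 408 (mod 409).
Result is 408 ≡ −1, so (1184/409) = −1.

-1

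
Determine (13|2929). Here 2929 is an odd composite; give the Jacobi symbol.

1

Reciprocity: 13 ≡ 1 and 2929 ≡ 1 (mod 4), so (13/2929) = +(2929/13).
Reduce top mod 13: now compute (4/13).
Pull out 2^2: since 13 ≡ 5 (mod 8), (2/13) = -1, so (2/13)^2 = +1.
Reached (1/13) = 1. Collecting the sign flips along the way, the symbol is +1.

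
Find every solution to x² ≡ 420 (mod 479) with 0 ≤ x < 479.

Since 479 ≡ 3 (mod 4), a square root of 420 is 420^((479+1)/4) = 420^120 mod 479.
Repeated squaring: 420^2≡128, 420^4≡98, 420^8≡24, 420^16≡97, 420^32≡308, 420^64≡22 (mod 479).
420^120 = 420^(64+32+16+8) ≡ 100 (mod 479).
Check: 100² = 10000 ≡ 420 (mod 479). The two roots are 100 and 379.

100, 379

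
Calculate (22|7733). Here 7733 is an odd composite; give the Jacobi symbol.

0

Pull out 2: since 7733 ≡ 5 (mod 8), (2/7733) = -1.
Reciprocity: 11 ≡ 3 and 7733 ≡ 1 (mod 4), so (11/7733) = +(7733/11).
Reduce top mod 11: now compute (0/11).
Top reduces to 0: gcd > 1, so the symbol is 0.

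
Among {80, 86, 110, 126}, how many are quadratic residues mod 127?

(80/127) = -1 → non-residue.
(86/127) = -1 → non-residue.
(110/127) = -1 → non-residue.
(126/127) = -1 → non-residue.
Total quadratic residues among the 4: 0.

0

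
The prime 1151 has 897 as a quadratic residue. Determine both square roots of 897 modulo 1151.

Since 1151 ≡ 3 (mod 4), a square root of 897 is 897^((1151+1)/4) = 897^288 mod 1151.
Repeated squaring: 897^2≡60, 897^4≡147, 897^8≡891, 897^16≡842, 897^32≡1099, 897^64≡402, 897^128≡464, 897^256≡59 (mod 1151).
897^288 = 897^(256+32) ≡ 385 (mod 1151).
Check: 385² = 148225 ≡ 897 (mod 1151). The two roots are 385 and 766.

385, 766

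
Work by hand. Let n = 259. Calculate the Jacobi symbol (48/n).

Pull out 2^4: since 259 ≡ 3 (mod 8), (2/259) = -1, so (2/259)^4 = +1.
Reciprocity: 3 ≡ 3 and 259 ≡ 3 (mod 4), so (3/259) = −(259/3).
Reduce top mod 3: now compute (1/3).
Reached (1/3) = 1. Collecting the sign flips along the way, the symbol is -1.

-1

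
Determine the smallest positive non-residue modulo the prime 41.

3

(2/41) = +1, so 2 is a residue.
(3/41) = −1, so 3 is the smallest positive non-residue mod 41.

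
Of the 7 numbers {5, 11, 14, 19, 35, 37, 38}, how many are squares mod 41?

(5/41) = +1 → QR.
(11/41) = -1 → non-residue.
(14/41) = -1 → non-residue.
(19/41) = -1 → non-residue.
(35/41) = -1 → non-residue.
(37/41) = +1 → QR.
(38/41) = -1 → non-residue.
Total quadratic residues among the 7: 2.

2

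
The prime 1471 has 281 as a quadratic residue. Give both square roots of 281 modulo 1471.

354, 1117

Since 1471 ≡ 3 (mod 4), a square root of 281 is 281^((1471+1)/4) = 281^368 mod 1471.
Repeated squaring: 281^2≡998, 281^4≡137, 281^8≡1117, 281^16≡281, 281^32≡998, 281^64≡137, 281^128≡1117, 281^256≡281 (mod 1471).
281^368 = 281^(256+64+32+16) ≡ 1117 (mod 1471).
Check: 1117² = 1247689 ≡ 281 (mod 1471). The two roots are 354 and 1117.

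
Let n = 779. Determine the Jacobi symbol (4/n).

Pull out 2^2: since 779 ≡ 3 (mod 8), (2/779) = -1, so (2/779)^2 = +1.
Reached (1/779) = 1. Collecting the sign flips along the way, the symbol is +1.

1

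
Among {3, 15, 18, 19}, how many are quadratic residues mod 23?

2

(3/23) = +1 → QR.
(15/23) = -1 → non-residue.
(18/23) = +1 → QR.
(19/23) = -1 → non-residue.
Total quadratic residues among the 4: 2.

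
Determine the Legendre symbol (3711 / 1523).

First reduce: 3711 ≡ 665 (mod 1523).
Reciprocity: 665 ≡ 1 and 1523 ≡ 3 (mod 4), so (665/1523) = +(1523/665).
Reduce top mod 665: now compute (193/665).
Reciprocity: 193 ≡ 1 and 665 ≡ 1 (mod 4), so (193/665) = +(665/193).
Reduce top mod 193: now compute (86/193).
Pull out 2: since 193 ≡ 1 (mod 8), (2/193) = +1.
Reciprocity: 43 ≡ 3 and 193 ≡ 1 (mod 4), so (43/193) = +(193/43).
Reduce top mod 43: now compute (21/43).
Reciprocity: 21 ≡ 1 and 43 ≡ 3 (mod 4), so (21/43) = +(43/21).
Reduce top mod 21: now compute (1/21).
Reached (1/21) = 1. Collecting the sign flips along the way, the symbol is +1.

1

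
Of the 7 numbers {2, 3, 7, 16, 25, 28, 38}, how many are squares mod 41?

(2/41) = +1 → QR.
(3/41) = -1 → non-residue.
(7/41) = -1 → non-residue.
(16/41) = +1 → QR.
(25/41) = +1 → QR.
(28/41) = -1 → non-residue.
(38/41) = -1 → non-residue.
Total quadratic residues among the 7: 3.

3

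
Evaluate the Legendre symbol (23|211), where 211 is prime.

-1

Reciprocity: 23 ≡ 3 and 211 ≡ 3 (mod 4), so (23/211) = −(211/23).
Reduce top mod 23: now compute (4/23).
Pull out 2^2: since 23 ≡ 7 (mod 8), (2/23) = +1, so (2/23)^2 = +1.
Reached (1/23) = 1. Collecting the sign flips along the way, the symbol is -1.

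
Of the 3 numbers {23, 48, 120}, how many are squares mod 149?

(23/149) = -1 → non-residue.
(48/149) = -1 → non-residue.
(120/149) = +1 → QR.
Total quadratic residues among the 3: 1.

1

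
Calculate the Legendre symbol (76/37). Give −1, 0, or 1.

First reduce: 76 ≡ 2 (mod 37).
Pull out 2: since 37 ≡ 5 (mod 8), (2/37) = -1.
Reached (1/37) = 1. Collecting the sign flips along the way, the symbol is -1.

-1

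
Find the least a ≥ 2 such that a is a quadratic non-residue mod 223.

(2/223) = +1, so 2 is a residue.
(3/223) = −1, so 3 is the smallest positive non-residue mod 223.

3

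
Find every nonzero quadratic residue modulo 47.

Square k = 1,…,23 (k and 47−k give the same square):
1²=1, 2²=4, 3²=9, 4²=16, 5²=25, 6²=36, 7²≡2, 8²≡17, 9²≡34, 10²≡6, 11²≡27, 12²≡3, 13²≡28, 14²≡8, 15²≡37, 16²≡21, 17²≡7, 18²≡42, 19²≡32, 20²≡24, 21²≡18, 22²≡14, 23²≡12 (mod 47).
So the quadratic residues mod 47 are {1, 2, 3, 4, 6, 7, 8, 9, 12, 14, 16, 17, 18, 21, 24, 25, 27, 28, 32, 34, 36, 37, 42}.

1,2,3,4,6,7,8,9,12,14,16,17,18,21,24,25,27,28,32,34,36,37,42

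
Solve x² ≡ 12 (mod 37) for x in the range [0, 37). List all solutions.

37 ≡ 1 (mod 4), so we find a root by search.
Trying successive values, 7² = 49 ≡ 12 (mod 37). The other root is 37 − 7 = 30.

7, 30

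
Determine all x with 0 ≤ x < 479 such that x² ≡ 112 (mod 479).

152, 327

Since 479 ≡ 3 (mod 4), a square root of 112 is 112^((479+1)/4) = 112^120 mod 479.
Repeated squaring: 112^2≡90, 112^4≡436, 112^8≡412, 112^16≡178, 112^32≡70, 112^64≡110 (mod 479).
112^120 = 112^(64+32+16+8) ≡ 327 (mod 479).
Check: 327² = 106929 ≡ 112 (mod 479). The two roots are 152 and 327.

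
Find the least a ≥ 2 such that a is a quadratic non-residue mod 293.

2

(2/293) = −1, so 2 is the smallest positive non-residue mod 293.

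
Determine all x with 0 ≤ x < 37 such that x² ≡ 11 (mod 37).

37 ≡ 1 (mod 4), so we find a root by search.
Trying successive values, 14² = 196 ≡ 11 (mod 37). The other root is 37 − 14 = 23.

14, 23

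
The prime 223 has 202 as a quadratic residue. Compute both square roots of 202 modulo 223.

47, 176

Since 223 ≡ 3 (mod 4), a square root of 202 is 202^((223+1)/4) = 202^56 mod 223.
Repeated squaring: 202^2≡218, 202^4≡25, 202^8≡179, 202^16≡152, 202^32≡135 (mod 223).
202^56 = 202^(32+16+8) ≡ 47 (mod 223).
Check: 47² = 2209 ≡ 202 (mod 223). The two roots are 47 and 176.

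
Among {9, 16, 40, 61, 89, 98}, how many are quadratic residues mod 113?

4

(9/113) = +1 → QR.
(16/113) = +1 → QR.
(40/113) = -1 → non-residue.
(61/113) = +1 → QR.
(89/113) = -1 → non-residue.
(98/113) = +1 → QR.
Total quadratic residues among the 6: 4.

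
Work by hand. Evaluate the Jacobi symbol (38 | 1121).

Pull out 2: since 1121 ≡ 1 (mod 8), (2/1121) = +1.
Reciprocity: 19 ≡ 3 and 1121 ≡ 1 (mod 4), so (19/1121) = +(1121/19).
Reduce top mod 19: now compute (0/19).
Top reduces to 0: gcd > 1, so the symbol is 0.

0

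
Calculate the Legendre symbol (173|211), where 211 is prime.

1

Reciprocity: 173 ≡ 1 and 211 ≡ 3 (mod 4), so (173/211) = +(211/173).
Reduce top mod 173: now compute (38/173).
Pull out 2: since 173 ≡ 5 (mod 8), (2/173) = -1.
Reciprocity: 19 ≡ 3 and 173 ≡ 1 (mod 4), so (19/173) = +(173/19).
Reduce top mod 19: now compute (2/19).
Pull out 2: since 19 ≡ 3 (mod 8), (2/19) = -1.
Reached (1/19) = 1. Collecting the sign flips along the way, the symbol is +1.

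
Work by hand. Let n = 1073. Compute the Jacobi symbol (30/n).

Pull out 2: since 1073 ≡ 1 (mod 8), (2/1073) = +1.
Reciprocity: 15 ≡ 3 and 1073 ≡ 1 (mod 4), so (15/1073) = +(1073/15).
Reduce top mod 15: now compute (8/15).
Pull out 2^3: since 15 ≡ 7 (mod 8), (2/15) = +1, so (2/15)^3 = +1.
Reached (1/15) = 1. Collecting the sign flips along the way, the symbol is +1.

1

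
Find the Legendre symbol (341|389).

-1

Reciprocity: 341 ≡ 1 and 389 ≡ 1 (mod 4), so (341/389) = +(389/341).
Reduce top mod 341: now compute (48/341).
Pull out 2^4: since 341 ≡ 5 (mod 8), (2/341) = -1, so (2/341)^4 = +1.
Reciprocity: 3 ≡ 3 and 341 ≡ 1 (mod 4), so (3/341) = +(341/3).
Reduce top mod 3: now compute (2/3).
Pull out 2: since 3 ≡ 3 (mod 8), (2/3) = -1.
Reached (1/3) = 1. Collecting the sign flips along the way, the symbol is -1.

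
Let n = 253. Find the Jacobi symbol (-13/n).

-1

First reduce: -13 ≡ 240 (mod 253).
Pull out 2^4: since 253 ≡ 5 (mod 8), (2/253) = -1, so (2/253)^4 = +1.
Reciprocity: 15 ≡ 3 and 253 ≡ 1 (mod 4), so (15/253) = +(253/15).
Reduce top mod 15: now compute (13/15).
Reciprocity: 13 ≡ 1 and 15 ≡ 3 (mod 4), so (13/15) = +(15/13).
Reduce top mod 13: now compute (2/13).
Pull out 2: since 13 ≡ 5 (mod 8), (2/13) = -1.
Reached (1/13) = 1. Collecting the sign flips along the way, the symbol is -1.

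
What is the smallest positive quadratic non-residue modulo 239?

7

(2/239) = +1, so 2 is a residue.
(3/239) = +1, so 3 is a residue.
(4/239) = +1, so 4 is a residue.
(5/239) = +1, so 5 is a residue.
(6/239) = +1, so 6 is a residue.
(7/239) = −1, so 7 is the smallest positive non-residue mod 239.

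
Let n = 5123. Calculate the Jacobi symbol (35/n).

Reciprocity: 35 ≡ 3 and 5123 ≡ 3 (mod 4), so (35/5123) = −(5123/35).
Reduce top mod 35: now compute (13/35).
Reciprocity: 13 ≡ 1 and 35 ≡ 3 (mod 4), so (13/35) = +(35/13).
Reduce top mod 13: now compute (9/13).
Reciprocity: 9 ≡ 1 and 13 ≡ 1 (mod 4), so (9/13) = +(13/9).
Reduce top mod 9: now compute (4/9).
Pull out 2^2: since 9 ≡ 1 (mod 8), (2/9) = +1, so (2/9)^2 = +1.
Reached (1/9) = 1. Collecting the sign flips along the way, the symbol is -1.

-1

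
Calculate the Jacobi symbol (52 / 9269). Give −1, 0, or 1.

Pull out 2^2: since 9269 ≡ 5 (mod 8), (2/9269) = -1, so (2/9269)^2 = +1.
Reciprocity: 13 ≡ 1 and 9269 ≡ 1 (mod 4), so (13/9269) = +(9269/13).
Reduce top mod 13: now compute (0/13).
Top reduces to 0: gcd > 1, so the symbol is 0.

0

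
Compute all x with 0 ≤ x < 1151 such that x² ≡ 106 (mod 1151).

Since 1151 ≡ 3 (mod 4), a square root of 106 is 106^((1151+1)/4) = 106^288 mod 1151.
Repeated squaring: 106^2≡877, 106^4≡261, 106^8≡212, 106^16≡55, 106^32≡723, 106^64≡175, 106^128≡699, 106^256≡577 (mod 1151).
106^288 = 106^(256+32) ≡ 509 (mod 1151).
Check: 509² = 259081 ≡ 106 (mod 1151). The two roots are 509 and 642.

509, 642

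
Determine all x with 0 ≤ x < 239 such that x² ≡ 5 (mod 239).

Since 239 ≡ 3 (mod 4), a square root of 5 is 5^((239+1)/4) = 5^60 mod 239.
Repeated squaring: 5^2≡25, 5^4≡147, 5^8≡99, 5^16≡2, 5^32≡4 (mod 239).
5^60 = 5^(32+16+8+4) ≡ 31 (mod 239).
Check: 31² = 961 ≡ 5 (mod 239). The two roots are 31 and 208.

31, 208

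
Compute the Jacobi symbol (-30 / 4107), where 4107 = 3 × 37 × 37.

0

First reduce: -30 ≡ 4077 (mod 4107).
Reciprocity: 4077 ≡ 1 and 4107 ≡ 3 (mod 4), so (4077/4107) = +(4107/4077).
Reduce top mod 4077: now compute (30/4077).
Pull out 2: since 4077 ≡ 5 (mod 8), (2/4077) = -1.
Reciprocity: 15 ≡ 3 and 4077 ≡ 1 (mod 4), so (15/4077) = +(4077/15).
Reduce top mod 15: now compute (12/15).
Pull out 2^2: since 15 ≡ 7 (mod 8), (2/15) = +1, so (2/15)^2 = +1.
Reciprocity: 3 ≡ 3 and 15 ≡ 3 (mod 4), so (3/15) = −(15/3).
Reduce top mod 3: now compute (0/3).
Top reduces to 0: gcd > 1, so the symbol is 0.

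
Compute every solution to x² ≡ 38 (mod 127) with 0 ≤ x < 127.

Since 127 ≡ 3 (mod 4), a square root of 38 is 38^((127+1)/4) = 38^32 mod 127.
Repeated squaring: 38^2≡47, 38^4≡50, 38^8≡87, 38^16≡76, 38^32≡61 (mod 127).
38^32 = 38^(32) ≡ 61 (mod 127).
Check: 61² = 3721 ≡ 38 (mod 127). The two roots are 61 and 66.

61, 66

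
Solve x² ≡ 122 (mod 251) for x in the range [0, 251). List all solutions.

Since 251 ≡ 3 (mod 4), a square root of 122 is 122^((251+1)/4) = 122^63 mod 251.
Repeated squaring: 122^2≡75, 122^4≡103, 122^8≡67, 122^16≡222, 122^32≡88 (mod 251).
122^63 = 122^(32+16+8+4+2+1) ≡ 154 (mod 251).
Check: 154² = 23716 ≡ 122 (mod 251). The two roots are 97 and 154.

97, 154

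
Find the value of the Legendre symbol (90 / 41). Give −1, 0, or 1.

1

Euler's criterion: (90/41) ≡ 8^20 (mod 41).
8^2 ≡ 23 (mod 41)
8^4 ≡ 37 (mod 41)
8^8 ≡ 16 (mod 41)
8^16 ≡ 10 (mod 41)
8^20 = 8^(16+4) ≡ 1 (mod 41).
Result is 1, so (90/41) = 1.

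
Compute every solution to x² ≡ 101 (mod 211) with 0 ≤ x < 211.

Since 211 ≡ 3 (mod 4), a square root of 101 is 101^((211+1)/4) = 101^53 mod 211.
Repeated squaring: 101^2≡73, 101^4≡54, 101^8≡173, 101^16≡178, 101^32≡34 (mod 211).
101^53 = 101^(32+16+4+1) ≡ 34 (mod 211).
Check: 34² = 1156 ≡ 101 (mod 211). The two roots are 34 and 177.

34, 177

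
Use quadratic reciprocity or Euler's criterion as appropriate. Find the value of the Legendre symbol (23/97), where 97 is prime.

-1

Reciprocity: 23 ≡ 3 and 97 ≡ 1 (mod 4), so (23/97) = +(97/23).
Reduce top mod 23: now compute (5/23).
Reciprocity: 5 ≡ 1 and 23 ≡ 3 (mod 4), so (5/23) = +(23/5).
Reduce top mod 5: now compute (3/5).
Reciprocity: 3 ≡ 3 and 5 ≡ 1 (mod 4), so (3/5) = +(5/3).
Reduce top mod 3: now compute (2/3).
Pull out 2: since 3 ≡ 3 (mod 8), (2/3) = -1.
Reached (1/3) = 1. Collecting the sign flips along the way, the symbol is -1.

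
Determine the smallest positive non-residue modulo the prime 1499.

(2/1499) = −1, so 2 is the smallest positive non-residue mod 1499.

2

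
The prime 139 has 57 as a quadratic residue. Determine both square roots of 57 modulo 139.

Since 139 ≡ 3 (mod 4), a square root of 57 is 57^((139+1)/4) = 57^35 mod 139.
Repeated squaring: 57^2≡52, 57^4≡63, 57^8≡77, 57^16≡91, 57^32≡80 (mod 139).
57^35 = 57^(32+2+1) ≡ 125 (mod 139).
Check: 125² = 15625 ≡ 57 (mod 139). The two roots are 14 and 125.

14, 125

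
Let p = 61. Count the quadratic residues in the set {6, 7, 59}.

(6/61) = -1 → non-residue.
(7/61) = -1 → non-residue.
(59/61) = -1 → non-residue.
Total quadratic residues among the 3: 0.

0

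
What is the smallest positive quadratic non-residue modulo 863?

5

(2/863) = +1, so 2 is a residue.
(3/863) = +1, so 3 is a residue.
(4/863) = +1, so 4 is a residue.
(5/863) = −1, so 5 is the smallest positive non-residue mod 863.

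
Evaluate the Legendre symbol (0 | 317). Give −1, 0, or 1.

0

Top reduces to 0: gcd > 1, so the symbol is 0.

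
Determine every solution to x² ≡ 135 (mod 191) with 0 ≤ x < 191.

53, 138

Since 191 ≡ 3 (mod 4), a square root of 135 is 135^((191+1)/4) = 135^48 mod 191.
Repeated squaring: 135^2≡80, 135^4≡97, 135^8≡50, 135^16≡17, 135^32≡98 (mod 191).
135^48 = 135^(32+16) ≡ 138 (mod 191).
Check: 138² = 19044 ≡ 135 (mod 191). The two roots are 53 and 138.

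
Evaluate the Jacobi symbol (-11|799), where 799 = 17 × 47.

First reduce: -11 ≡ 788 (mod 799).
Pull out 2^2: since 799 ≡ 7 (mod 8), (2/799) = +1, so (2/799)^2 = +1.
Reciprocity: 197 ≡ 1 and 799 ≡ 3 (mod 4), so (197/799) = +(799/197).
Reduce top mod 197: now compute (11/197).
Reciprocity: 11 ≡ 3 and 197 ≡ 1 (mod 4), so (11/197) = +(197/11).
Reduce top mod 11: now compute (10/11).
Pull out 2: since 11 ≡ 3 (mod 8), (2/11) = -1.
Reciprocity: 5 ≡ 1 and 11 ≡ 3 (mod 4), so (5/11) = +(11/5).
Reduce top mod 5: now compute (1/5).
Reached (1/5) = 1. Collecting the sign flips along the way, the symbol is -1.

-1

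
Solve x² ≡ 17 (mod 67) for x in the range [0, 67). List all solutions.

33, 34

Since 67 ≡ 3 (mod 4), a square root of 17 is 17^((67+1)/4) = 17^17 mod 67.
Repeated squaring: 17^2≡21, 17^4≡39, 17^8≡47, 17^16≡65 (mod 67).
17^17 = 17^(16+1) ≡ 33 (mod 67).
Check: 33² = 1089 ≡ 17 (mod 67). The two roots are 33 and 34.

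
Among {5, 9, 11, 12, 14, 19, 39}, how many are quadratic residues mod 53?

2

(5/53) = -1 → non-residue.
(9/53) = +1 → QR.
(11/53) = +1 → QR.
(12/53) = -1 → non-residue.
(14/53) = -1 → non-residue.
(19/53) = -1 → non-residue.
(39/53) = -1 → non-residue.
Total quadratic residues among the 7: 2.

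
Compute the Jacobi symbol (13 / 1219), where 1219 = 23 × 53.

Reciprocity: 13 ≡ 1 and 1219 ≡ 3 (mod 4), so (13/1219) = +(1219/13).
Reduce top mod 13: now compute (10/13).
Pull out 2: since 13 ≡ 5 (mod 8), (2/13) = -1.
Reciprocity: 5 ≡ 1 and 13 ≡ 1 (mod 4), so (5/13) = +(13/5).
Reduce top mod 5: now compute (3/5).
Reciprocity: 3 ≡ 3 and 5 ≡ 1 (mod 4), so (3/5) = +(5/3).
Reduce top mod 3: now compute (2/3).
Pull out 2: since 3 ≡ 3 (mod 8), (2/3) = -1.
Reached (1/3) = 1. Collecting the sign flips along the way, the symbol is +1.

1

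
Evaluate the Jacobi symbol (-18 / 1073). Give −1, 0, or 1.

First reduce: -18 ≡ 1055 (mod 1073).
Reciprocity: 1055 ≡ 3 and 1073 ≡ 1 (mod 4), so (1055/1073) = +(1073/1055).
Reduce top mod 1055: now compute (18/1055).
Pull out 2: since 1055 ≡ 7 (mod 8), (2/1055) = +1.
Reciprocity: 9 ≡ 1 and 1055 ≡ 3 (mod 4), so (9/1055) = +(1055/9).
Reduce top mod 9: now compute (2/9).
Pull out 2: since 9 ≡ 1 (mod 8), (2/9) = +1.
Reached (1/9) = 1. Collecting the sign flips along the way, the symbol is +1.

1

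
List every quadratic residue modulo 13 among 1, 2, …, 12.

Square k = 1,…,6 (k and 13−k give the same square):
1²=1, 2²=4, 3²=9, 4²≡3, 5²≡12, 6²≡10 (mod 13).
So the quadratic residues mod 13 are {1, 3, 4, 9, 10, 12}.

1 3 4 9 10 12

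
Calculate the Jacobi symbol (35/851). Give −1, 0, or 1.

-1

Reciprocity: 35 ≡ 3 and 851 ≡ 3 (mod 4), so (35/851) = −(851/35).
Reduce top mod 35: now compute (11/35).
Reciprocity: 11 ≡ 3 and 35 ≡ 3 (mod 4), so (11/35) = −(35/11).
Reduce top mod 11: now compute (2/11).
Pull out 2: since 11 ≡ 3 (mod 8), (2/11) = -1.
Reached (1/11) = 1. Collecting the sign flips along the way, the symbol is -1.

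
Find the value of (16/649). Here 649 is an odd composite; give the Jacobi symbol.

1

Pull out 2^4: since 649 ≡ 1 (mod 8), (2/649) = +1, so (2/649)^4 = +1.
Reached (1/649) = 1. Collecting the sign flips along the way, the symbol is +1.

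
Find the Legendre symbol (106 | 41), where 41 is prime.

-1

First reduce: 106 ≡ 24 (mod 41).
Pull out 2^3: since 41 ≡ 1 (mod 8), (2/41) = +1, so (2/41)^3 = +1.
Reciprocity: 3 ≡ 3 and 41 ≡ 1 (mod 4), so (3/41) = +(41/3).
Reduce top mod 3: now compute (2/3).
Pull out 2: since 3 ≡ 3 (mod 8), (2/3) = -1.
Reached (1/3) = 1. Collecting the sign flips along the way, the symbol is -1.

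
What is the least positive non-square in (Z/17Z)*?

3

(2/17) = +1, so 2 is a residue.
(3/17) = −1, so 3 is the smallest positive non-residue mod 17.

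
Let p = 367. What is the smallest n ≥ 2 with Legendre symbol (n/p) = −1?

3

(2/367) = +1, so 2 is a residue.
(3/367) = −1, so 3 is the smallest positive non-residue mod 367.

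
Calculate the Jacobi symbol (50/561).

Pull out 2: since 561 ≡ 1 (mod 8), (2/561) = +1.
Reciprocity: 25 ≡ 1 and 561 ≡ 1 (mod 4), so (25/561) = +(561/25).
Reduce top mod 25: now compute (11/25).
Reciprocity: 11 ≡ 3 and 25 ≡ 1 (mod 4), so (11/25) = +(25/11).
Reduce top mod 11: now compute (3/11).
Reciprocity: 3 ≡ 3 and 11 ≡ 3 (mod 4), so (3/11) = −(11/3).
Reduce top mod 3: now compute (2/3).
Pull out 2: since 3 ≡ 3 (mod 8), (2/3) = -1.
Reached (1/3) = 1. Collecting the sign flips along the way, the symbol is +1.

1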